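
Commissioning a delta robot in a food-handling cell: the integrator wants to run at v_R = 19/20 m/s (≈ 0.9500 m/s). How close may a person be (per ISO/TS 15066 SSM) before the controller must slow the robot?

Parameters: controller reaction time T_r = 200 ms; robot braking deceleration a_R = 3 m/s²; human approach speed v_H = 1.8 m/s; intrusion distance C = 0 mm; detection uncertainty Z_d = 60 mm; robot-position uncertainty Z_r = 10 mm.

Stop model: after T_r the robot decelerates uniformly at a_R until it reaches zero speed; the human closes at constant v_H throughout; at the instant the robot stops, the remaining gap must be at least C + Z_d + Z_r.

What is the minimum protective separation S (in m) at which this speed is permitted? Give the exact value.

braking lasts T_s = (19/20)/3 = 0.3167 s
reaction-phase robot travel = 0.9500·0.2000 = 0.1900 m
robot under decel: 0.9500²/(2·3.0000) = 0.1504 m
human closes 1.8000·0.5167 = 0.9300 m
margins: 0.0000+0.0600+0.0100 = 0.0700 m
S_min ≈ 0.1900+0.1504+0.9300+0.0700  ⇒  S_min = 3217/2400 m

S_min = 3217/2400 m = 1.3404 m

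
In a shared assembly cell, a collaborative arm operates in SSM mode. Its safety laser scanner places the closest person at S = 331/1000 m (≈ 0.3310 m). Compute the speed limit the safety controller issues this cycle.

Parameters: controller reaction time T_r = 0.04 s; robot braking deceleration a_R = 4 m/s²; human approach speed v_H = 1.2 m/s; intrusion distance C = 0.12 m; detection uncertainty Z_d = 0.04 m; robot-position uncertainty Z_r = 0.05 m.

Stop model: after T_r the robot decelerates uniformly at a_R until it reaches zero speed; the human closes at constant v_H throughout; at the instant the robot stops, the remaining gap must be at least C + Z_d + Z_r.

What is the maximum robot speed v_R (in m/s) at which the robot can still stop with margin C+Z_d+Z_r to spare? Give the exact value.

v_R_max = 1/5 m/s = 0.2000 m/s

collect terms ⇒ (1/8)·v_R² + (17/50)·v_R + (-73/1000) = 0
  disc = (17/50)² − 4·(1/8)·(-73/1000) = 1521/10000 ; √disc = 39/100
  v_R = (−(17/50) + 39/100) / (2·(1/8)) = 1/5 m/s
check:
braking lasts T_s = (1/5)/4 = 0.0500 s
robot in T_r: 0.2000·0.0400 = 0.0080 m
robot under decel: 0.2000²/(2·4.0000) = 0.0050 m
human over T_r+T_s: 1.2000·(0.0400+0.0500) = 0.1080 m
residual clearance needed = 0.1200+0.0400+0.0500 = 0.2100 m
sum ≈ 0.0080+0.0050+0.1080+0.2100 ≈ 0.3310 m = S ✓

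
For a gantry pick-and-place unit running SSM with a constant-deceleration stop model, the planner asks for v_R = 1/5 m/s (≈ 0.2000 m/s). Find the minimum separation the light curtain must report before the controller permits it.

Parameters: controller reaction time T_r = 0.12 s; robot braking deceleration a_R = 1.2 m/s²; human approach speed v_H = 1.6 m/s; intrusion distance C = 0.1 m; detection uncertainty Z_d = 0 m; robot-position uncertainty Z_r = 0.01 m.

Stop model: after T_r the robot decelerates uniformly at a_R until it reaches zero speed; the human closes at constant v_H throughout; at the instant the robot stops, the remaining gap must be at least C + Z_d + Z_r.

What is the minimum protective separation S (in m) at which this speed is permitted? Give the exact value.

stop time T_s = (1/5)/(6/5) = 0.1667 s
robot in T_r: 0.2000·0.1200 = 0.0240 m
robot under decel: 0.2000²/(2·1.2000) = 0.0167 m
person approaches 1.6000·(0.1200+0.1667) = 0.4587 m
margins: 0.1000+0.0000+0.0100 = 0.1100 m
S_min ≈ 0.0240+0.0167+0.4587+0.1100  ⇒  S_min = 457/750 m

S_min = 457/750 m = 0.6093 m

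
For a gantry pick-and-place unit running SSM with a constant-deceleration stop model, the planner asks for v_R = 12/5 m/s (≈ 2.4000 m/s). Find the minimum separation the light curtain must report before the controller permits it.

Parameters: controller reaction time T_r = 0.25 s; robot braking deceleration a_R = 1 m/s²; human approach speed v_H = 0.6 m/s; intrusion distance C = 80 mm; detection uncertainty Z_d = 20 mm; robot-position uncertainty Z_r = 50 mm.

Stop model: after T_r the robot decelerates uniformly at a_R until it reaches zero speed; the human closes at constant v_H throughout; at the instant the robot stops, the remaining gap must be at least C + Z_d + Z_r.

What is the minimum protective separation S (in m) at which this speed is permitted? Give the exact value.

T_s = v_R/a_R = (12/5)/1 = 2.4000 s
robot in T_r: 2.4000·0.2500 = 0.6000 m
robot under decel: 2.4000²/(2·1.0000) = 2.8800 m
person approaches 0.6000·(0.2500+2.4000) = 1.5900 m
margins: 0.0800+0.0200+0.0500 = 0.1500 m
S_min ≈ 0.6000+2.8800+1.5900+0.1500  ⇒  S_min = 261/50 m

S_min = 261/50 m = 5.2200 m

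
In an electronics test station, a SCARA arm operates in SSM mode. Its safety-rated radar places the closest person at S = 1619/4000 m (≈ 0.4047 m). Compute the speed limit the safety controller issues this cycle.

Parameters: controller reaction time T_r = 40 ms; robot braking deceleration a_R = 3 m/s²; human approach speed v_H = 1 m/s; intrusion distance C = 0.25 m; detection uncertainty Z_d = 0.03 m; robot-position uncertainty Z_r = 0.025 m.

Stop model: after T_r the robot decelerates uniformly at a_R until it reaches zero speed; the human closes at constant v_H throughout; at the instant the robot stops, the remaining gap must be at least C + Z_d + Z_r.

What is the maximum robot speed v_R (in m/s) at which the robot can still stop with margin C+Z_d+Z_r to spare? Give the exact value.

at the boundary: (1/6)·v² + (28/75)·v + (-239/4000) = 0
  disc = (28/75)² − 4·(1/6)·(-239/4000) = 16129/90000 ; √disc = 127/300
  v_R = (−(28/75) + 127/300) / (2·(1/6)) = 3/20 m/s
check:
braking lasts T_s = (3/20)/3 = 0.0500 s
reaction-phase robot travel = 0.1500·0.0400 = 0.0060 m
braking distance = 0.1500²/(2·3.0000) = 0.0037 m
person approaches 1.0000·(0.0400+0.0500) = 0.0900 m
residual clearance needed = 0.2500+0.0300+0.0250 = 0.3050 m
sum ≈ 0.0060+0.0037+0.0900+0.3050 ≈ 0.4047 m = S ✓

v_R_max = 3/20 m/s = 0.1500 m/s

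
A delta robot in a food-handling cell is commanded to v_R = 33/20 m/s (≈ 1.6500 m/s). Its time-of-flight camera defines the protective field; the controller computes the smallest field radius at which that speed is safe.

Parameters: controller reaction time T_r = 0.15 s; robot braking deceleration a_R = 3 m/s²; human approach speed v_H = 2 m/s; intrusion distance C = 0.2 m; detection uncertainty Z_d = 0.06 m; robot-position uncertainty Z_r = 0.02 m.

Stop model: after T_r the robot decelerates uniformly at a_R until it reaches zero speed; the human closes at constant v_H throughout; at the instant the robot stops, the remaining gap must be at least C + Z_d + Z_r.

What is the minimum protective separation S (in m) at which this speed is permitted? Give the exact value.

S_min = 381/160 m = 2.3813 m

braking lasts T_s = (33/20)/3 = 0.5500 s
robot covers v_R·T_r = 1.6500·0.1500 = 0.2475 m before braking
robot under decel: 1.6500²/(2·3.0000) = 0.4537 m
person approaches 2.0000·(0.1500+0.5500) = 1.4000 m
C+Z_d+Z_r = 0.2000+0.0600+0.0200 = 0.2800 m
S_min ≈ 0.2475+0.4537+1.4000+0.2800  ⇒  S_min = 381/160 m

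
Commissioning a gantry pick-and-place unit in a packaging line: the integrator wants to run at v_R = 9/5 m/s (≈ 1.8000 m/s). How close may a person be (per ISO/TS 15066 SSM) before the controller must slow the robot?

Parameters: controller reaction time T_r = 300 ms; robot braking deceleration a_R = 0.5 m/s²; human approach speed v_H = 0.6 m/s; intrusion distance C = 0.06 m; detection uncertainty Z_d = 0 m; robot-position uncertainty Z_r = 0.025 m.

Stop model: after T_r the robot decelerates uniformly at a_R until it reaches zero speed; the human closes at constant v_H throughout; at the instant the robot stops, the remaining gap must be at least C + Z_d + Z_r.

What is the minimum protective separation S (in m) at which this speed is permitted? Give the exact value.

braking lasts T_s = (9/5)/(1/2) = 3.6000 s
robot in T_r: 1.8000·0.3000 = 0.5400 m
robot under decel: 1.8000²/(2·0.5000) = 3.2400 m
human over T_r+T_s: 0.6000·(0.3000+3.6000) = 2.3400 m
C+Z_d+Z_r = 0.0600+0.0000+0.0250 = 0.0850 m
S_min ≈ 0.5400+3.2400+2.3400+0.0850  ⇒  S_min = 1241/200 m

S_min = 1241/200 m = 6.2050 m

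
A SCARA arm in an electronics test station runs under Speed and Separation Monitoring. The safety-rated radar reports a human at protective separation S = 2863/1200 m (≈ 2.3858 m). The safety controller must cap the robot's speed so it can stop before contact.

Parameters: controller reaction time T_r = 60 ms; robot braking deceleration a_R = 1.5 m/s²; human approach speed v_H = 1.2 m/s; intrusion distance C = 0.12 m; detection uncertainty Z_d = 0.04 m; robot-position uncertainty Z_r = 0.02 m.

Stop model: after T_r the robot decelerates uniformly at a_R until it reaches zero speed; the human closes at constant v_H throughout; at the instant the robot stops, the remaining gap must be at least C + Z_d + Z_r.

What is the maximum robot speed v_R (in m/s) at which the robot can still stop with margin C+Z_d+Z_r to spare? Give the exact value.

v_R_max = 31/20 m/s = 1.5500 m/s

at the boundary: (1/3)·v² + (43/50)·v + (-12803/6000) = 0
  disc = (43/50)² − 4·(1/3)·(-12803/6000) = 20164/5625 ; √disc = 142/75
  v_R = (−(43/50) + 142/75) / (2·(1/3)) = 31/20 m/s
check:
braking lasts T_s = (31/20)/(3/2) = 1.0333 s
reaction-phase robot travel = 1.5500·0.0600 = 0.0930 m
braking distance = 1.5500²/(2·1.5000) = 0.8008 m
person approaches 1.2000·(0.0600+1.0333) = 1.3120 m
C+Z_d+Z_r = 0.1200+0.0400+0.0200 = 0.1800 m
sum ≈ 0.0930+0.8008+1.3120+0.1800 ≈ 2.3858 m = S ✓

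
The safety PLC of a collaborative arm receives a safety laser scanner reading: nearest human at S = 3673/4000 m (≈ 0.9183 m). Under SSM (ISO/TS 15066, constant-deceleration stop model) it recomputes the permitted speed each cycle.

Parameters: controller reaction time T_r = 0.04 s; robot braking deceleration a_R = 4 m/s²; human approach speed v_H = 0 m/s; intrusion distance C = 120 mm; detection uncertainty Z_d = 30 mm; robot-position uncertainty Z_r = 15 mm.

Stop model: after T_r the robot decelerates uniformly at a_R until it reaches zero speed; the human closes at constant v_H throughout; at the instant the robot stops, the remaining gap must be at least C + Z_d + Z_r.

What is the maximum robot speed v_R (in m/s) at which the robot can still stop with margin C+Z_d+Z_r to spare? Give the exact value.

quadratic (1/8)·v² + (1/25)·v + (-3013/4000) = 0
  disc = (1/25)² − 4·(1/8)·(-3013/4000) = 15129/40000 ; √disc = 123/200
  v_R = (−(1/25) + 123/200) / (2·(1/8)) = 23/10 m/s
check:
T_s = v_R/a_R = (23/10)/4 = 0.5750 s
robot covers v_R·T_r = 2.3000·0.0400 = 0.0920 m before braking
robot covers 2.3000·0.5750 − ½·4.0000·0.5750² = 0.6613 m while stopping
person approaches 0.0000·(0.0400+0.5750) = 0.0000 m
residual clearance needed = 0.1200+0.0300+0.0150 = 0.1650 m
sum ≈ 0.0920+0.6613+0.0000+0.1650 ≈ 0.9183 m = S ✓

v_R_max = 23/10 m/s = 2.3000 m/s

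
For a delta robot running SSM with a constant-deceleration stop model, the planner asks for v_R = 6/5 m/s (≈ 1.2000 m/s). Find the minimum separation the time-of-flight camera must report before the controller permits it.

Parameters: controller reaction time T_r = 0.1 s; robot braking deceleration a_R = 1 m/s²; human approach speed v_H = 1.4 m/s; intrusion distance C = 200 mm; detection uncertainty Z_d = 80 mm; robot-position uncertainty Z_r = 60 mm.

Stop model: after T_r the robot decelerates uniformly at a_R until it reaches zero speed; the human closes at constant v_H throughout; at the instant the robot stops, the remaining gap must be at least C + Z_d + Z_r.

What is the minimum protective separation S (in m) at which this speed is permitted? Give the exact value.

S_min = 3 m = 3.0000 m

braking lasts T_s = (6/5)/1 = 1.2000 s
robot in T_r: 1.2000·0.1000 = 0.1200 m
braking distance = 1.2000²/(2·1.0000) = 0.7200 m
person approaches 1.4000·(0.1000+1.2000) = 1.8200 m
residual clearance needed = 0.2000+0.0800+0.0600 = 0.3400 m
S_min ≈ 0.1200+0.7200+1.8200+0.3400  ⇒  S_min = 3 m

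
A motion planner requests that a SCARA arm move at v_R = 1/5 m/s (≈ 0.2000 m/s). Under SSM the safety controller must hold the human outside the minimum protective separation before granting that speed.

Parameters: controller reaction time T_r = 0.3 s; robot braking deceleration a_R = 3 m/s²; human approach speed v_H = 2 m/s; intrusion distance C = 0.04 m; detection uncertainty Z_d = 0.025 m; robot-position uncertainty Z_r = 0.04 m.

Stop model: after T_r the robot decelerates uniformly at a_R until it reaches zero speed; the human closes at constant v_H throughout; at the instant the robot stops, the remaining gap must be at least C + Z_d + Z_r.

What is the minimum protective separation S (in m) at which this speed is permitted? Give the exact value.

S_min = 181/200 m = 0.9050 m

stop time T_s = (1/5)/3 = 0.0667 s
robot in T_r: 0.2000·0.3000 = 0.0600 m
robot covers 0.2000·0.0667 − ½·3.0000·0.0667² = 0.0067 m while stopping
person approaches 2.0000·(0.3000+0.0667) = 0.7333 m
residual clearance needed = 0.0400+0.0250+0.0400 = 0.1050 m
S_min ≈ 0.0600+0.0067+0.7333+0.1050  ⇒  S_min = 181/200 m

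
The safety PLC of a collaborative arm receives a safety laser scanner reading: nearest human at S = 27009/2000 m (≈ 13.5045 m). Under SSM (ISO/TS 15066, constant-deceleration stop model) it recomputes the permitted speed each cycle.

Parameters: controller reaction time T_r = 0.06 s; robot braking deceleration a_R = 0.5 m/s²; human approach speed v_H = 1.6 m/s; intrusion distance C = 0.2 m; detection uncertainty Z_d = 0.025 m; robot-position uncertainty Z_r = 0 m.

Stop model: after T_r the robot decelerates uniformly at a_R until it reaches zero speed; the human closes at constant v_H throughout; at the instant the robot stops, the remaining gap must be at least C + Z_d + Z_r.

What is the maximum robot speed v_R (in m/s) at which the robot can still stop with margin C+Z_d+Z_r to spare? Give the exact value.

at the boundary: (1)·v² + (163/50)·v + (-26367/2000) = 0
  disc = (163/50)² − 4·(1)·(-26367/2000) = 39601/625 ; √disc = 199/25
  v_R = (−(163/50) + 199/25) / (2·(1)) = 47/20 m/s
check:
T_s = v_R/a_R = (47/20)/(1/2) = 4.7000 s
robot in T_r: 2.3500·0.0600 = 0.1410 m
robot under decel: 2.3500²/(2·0.5000) = 5.5225 m
human over T_r+T_s: 1.6000·(0.0600+4.7000) = 7.6160 m
residual clearance needed = 0.2000+0.0250+0.0000 = 0.2250 m
sum ≈ 0.1410+5.5225+7.6160+0.2250 ≈ 13.5045 m = S ✓

v_R_max = 47/20 m/s = 2.3500 m/s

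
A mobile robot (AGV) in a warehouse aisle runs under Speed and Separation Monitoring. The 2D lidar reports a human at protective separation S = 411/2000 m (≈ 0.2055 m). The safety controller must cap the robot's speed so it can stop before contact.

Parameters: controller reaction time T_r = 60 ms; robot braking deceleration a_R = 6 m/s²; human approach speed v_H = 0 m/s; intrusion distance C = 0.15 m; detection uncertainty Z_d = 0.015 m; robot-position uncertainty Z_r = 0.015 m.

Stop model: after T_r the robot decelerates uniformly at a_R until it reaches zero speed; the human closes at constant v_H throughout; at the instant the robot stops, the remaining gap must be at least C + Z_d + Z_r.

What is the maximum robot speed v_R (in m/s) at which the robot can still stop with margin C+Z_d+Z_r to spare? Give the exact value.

quadratic (1/12)·v² + (3/50)·v + (-51/2000) = 0
  disc = (3/50)² − 4·(1/12)·(-51/2000) = 121/10000 ; √disc = 11/100
  v_R = (−(3/50) + 11/100) / (2·(1/12)) = 3/10 m/s
check:
T_s = v_R/a_R = (3/10)/6 = 0.0500 s
robot in T_r: 0.3000·0.0600 = 0.0180 m
braking distance = 0.3000²/(2·6.0000) = 0.0075 m
human closes 0.0000·0.1100 = 0.0000 m
residual clearance needed = 0.1500+0.0150+0.0150 = 0.1800 m
sum ≈ 0.0180+0.0075+0.0000+0.1800 ≈ 0.2055 m = S ✓

v_R_max = 3/10 m/s = 0.3000 m/s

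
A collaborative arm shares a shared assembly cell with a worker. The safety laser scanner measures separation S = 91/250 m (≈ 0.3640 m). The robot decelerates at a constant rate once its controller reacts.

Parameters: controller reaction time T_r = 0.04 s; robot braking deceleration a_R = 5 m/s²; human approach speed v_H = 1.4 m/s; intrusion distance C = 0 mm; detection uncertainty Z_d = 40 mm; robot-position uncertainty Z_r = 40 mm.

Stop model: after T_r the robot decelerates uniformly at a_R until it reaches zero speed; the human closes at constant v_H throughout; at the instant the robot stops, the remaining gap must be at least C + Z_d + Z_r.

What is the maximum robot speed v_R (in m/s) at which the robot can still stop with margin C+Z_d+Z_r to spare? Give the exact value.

quadratic (1/10)·v² + (8/25)·v + (-57/250) = 0
  disc = (8/25)² − 4·(1/10)·(-57/250) = 121/625 ; √disc = 11/25
  v_R = (−(8/25) + 11/25) / (2·(1/10)) = 3/5 m/s
check:
braking lasts T_s = (3/5)/5 = 0.1200 s
reaction-phase robot travel = 0.6000·0.0400 = 0.0240 m
robot under decel: 0.6000²/(2·5.0000) = 0.0360 m
human over T_r+T_s: 1.4000·(0.0400+0.1200) = 0.2240 m
residual clearance needed = 0.0000+0.0400+0.0400 = 0.0800 m
sum ≈ 0.0240+0.0360+0.2240+0.0800 ≈ 0.3640 m = S ✓

v_R_max = 3/5 m/s = 0.6000 m/s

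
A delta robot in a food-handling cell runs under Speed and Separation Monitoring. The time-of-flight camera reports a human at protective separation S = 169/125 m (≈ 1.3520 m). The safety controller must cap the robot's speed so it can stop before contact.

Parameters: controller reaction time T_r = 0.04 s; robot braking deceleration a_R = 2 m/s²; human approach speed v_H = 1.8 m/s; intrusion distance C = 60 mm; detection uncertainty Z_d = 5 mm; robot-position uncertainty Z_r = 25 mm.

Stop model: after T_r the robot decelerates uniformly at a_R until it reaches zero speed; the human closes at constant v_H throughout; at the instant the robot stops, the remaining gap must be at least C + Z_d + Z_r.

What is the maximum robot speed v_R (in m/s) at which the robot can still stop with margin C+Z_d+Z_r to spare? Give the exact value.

quadratic (1/4)·v² + (47/50)·v + (-119/100) = 0
  disc = (47/50)² − 4·(1/4)·(-119/100) = 1296/625 ; √disc = 36/25
  v_R = (−(47/50) + 36/25) / (2·(1/4)) = 1 m/s
check:
stop time T_s = 1/2 = 0.5000 s
robot in T_r: 1.0000·0.0400 = 0.0400 m
robot covers 1.0000·0.5000 − ½·2.0000·0.5000² = 0.2500 m while stopping
human closes 1.8000·0.5400 = 0.9720 m
residual clearance needed = 0.0600+0.0050+0.0250 = 0.0900 m
sum ≈ 0.0400+0.2500+0.9720+0.0900 ≈ 1.3520 m = S ✓

v_R_max = 1 m/s = 1.0000 m/s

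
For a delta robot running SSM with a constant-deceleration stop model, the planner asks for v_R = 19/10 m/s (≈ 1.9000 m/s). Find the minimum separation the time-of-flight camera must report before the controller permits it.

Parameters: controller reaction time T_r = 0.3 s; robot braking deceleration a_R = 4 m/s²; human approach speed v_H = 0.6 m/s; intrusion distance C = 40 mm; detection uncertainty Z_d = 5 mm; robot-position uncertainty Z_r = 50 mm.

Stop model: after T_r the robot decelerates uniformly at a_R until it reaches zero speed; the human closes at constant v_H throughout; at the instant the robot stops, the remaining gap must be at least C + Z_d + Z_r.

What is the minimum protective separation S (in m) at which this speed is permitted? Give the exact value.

T_s = v_R/a_R = (19/10)/4 = 0.4750 s
robot in T_r: 1.9000·0.3000 = 0.5700 m
braking distance = 1.9000²/(2·4.0000) = 0.4512 m
person approaches 0.6000·(0.3000+0.4750) = 0.4650 m
C+Z_d+Z_r = 0.0400+0.0050+0.0500 = 0.0950 m
S_min ≈ 0.5700+0.4512+0.4650+0.0950  ⇒  S_min = 253/160 m

S_min = 253/160 m = 1.5813 m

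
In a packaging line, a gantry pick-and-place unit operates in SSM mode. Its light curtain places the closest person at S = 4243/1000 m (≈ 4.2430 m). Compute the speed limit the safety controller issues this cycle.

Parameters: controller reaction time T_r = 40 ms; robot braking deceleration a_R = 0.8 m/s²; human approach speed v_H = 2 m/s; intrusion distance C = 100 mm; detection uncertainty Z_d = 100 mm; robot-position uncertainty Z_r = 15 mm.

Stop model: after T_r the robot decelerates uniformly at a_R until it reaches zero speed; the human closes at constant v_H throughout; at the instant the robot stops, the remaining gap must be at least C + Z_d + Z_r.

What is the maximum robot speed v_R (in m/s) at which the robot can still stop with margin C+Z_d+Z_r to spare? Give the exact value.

v_R_max = 6/5 m/s = 1.2000 m/s

collect terms ⇒ (5/8)·v_R² + (127/50)·v_R + (-987/250) = 0
  disc = (127/50)² − 4·(5/8)·(-987/250) = 10201/625 ; √disc = 101/25
  v_R = (−(127/50) + 101/25) / (2·(5/8)) = 6/5 m/s
check:
T_s = v_R/a_R = (6/5)/(4/5) = 1.5000 s
robot covers v_R·T_r = 1.2000·0.0400 = 0.0480 m before braking
robot under decel: 1.2000²/(2·0.8000) = 0.9000 m
person approaches 2.0000·(0.0400+1.5000) = 3.0800 m
margins: 0.1000+0.1000+0.0150 = 0.2150 m
sum ≈ 0.0480+0.9000+3.0800+0.2150 ≈ 4.2430 m = S ✓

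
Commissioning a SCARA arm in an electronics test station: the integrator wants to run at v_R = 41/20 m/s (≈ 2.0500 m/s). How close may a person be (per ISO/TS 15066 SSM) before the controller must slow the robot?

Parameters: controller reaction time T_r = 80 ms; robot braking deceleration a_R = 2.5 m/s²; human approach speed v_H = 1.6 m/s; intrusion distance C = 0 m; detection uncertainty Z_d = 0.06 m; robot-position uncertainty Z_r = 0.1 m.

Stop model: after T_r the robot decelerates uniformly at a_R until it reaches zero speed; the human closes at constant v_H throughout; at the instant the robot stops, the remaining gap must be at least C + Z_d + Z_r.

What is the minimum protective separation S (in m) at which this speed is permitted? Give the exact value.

S_min = 5209/2000 m = 2.6045 m

T_s = v_R/a_R = (41/20)/(5/2) = 0.8200 s
reaction-phase robot travel = 2.0500·0.0800 = 0.1640 m
robot covers 2.0500·0.8200 − ½·2.5000·0.8200² = 0.8405 m while stopping
person approaches 1.6000·(0.0800+0.8200) = 1.4400 m
C+Z_d+Z_r = 0.0000+0.0600+0.1000 = 0.1600 m
S_min ≈ 0.1640+0.8405+1.4400+0.1600  ⇒  S_min = 5209/2000 m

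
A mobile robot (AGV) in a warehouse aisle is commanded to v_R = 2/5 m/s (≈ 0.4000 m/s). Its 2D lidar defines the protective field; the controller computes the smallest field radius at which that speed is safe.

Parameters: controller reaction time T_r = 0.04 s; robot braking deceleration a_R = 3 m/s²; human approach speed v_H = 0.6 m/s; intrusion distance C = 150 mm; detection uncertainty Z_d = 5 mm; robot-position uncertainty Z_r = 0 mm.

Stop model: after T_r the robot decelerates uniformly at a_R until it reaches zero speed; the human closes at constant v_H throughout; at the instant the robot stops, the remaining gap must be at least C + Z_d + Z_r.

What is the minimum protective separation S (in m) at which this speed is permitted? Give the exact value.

S_min = 181/600 m = 0.3017 m

stop time T_s = (2/5)/3 = 0.1333 s
robot covers v_R·T_r = 0.4000·0.0400 = 0.0160 m before braking
robot under decel: 0.4000²/(2·3.0000) = 0.0267 m
person approaches 0.6000·(0.0400+0.1333) = 0.1040 m
residual clearance needed = 0.1500+0.0050+0.0000 = 0.1550 m
S_min ≈ 0.0160+0.0267+0.1040+0.1550  ⇒  S_min = 181/600 m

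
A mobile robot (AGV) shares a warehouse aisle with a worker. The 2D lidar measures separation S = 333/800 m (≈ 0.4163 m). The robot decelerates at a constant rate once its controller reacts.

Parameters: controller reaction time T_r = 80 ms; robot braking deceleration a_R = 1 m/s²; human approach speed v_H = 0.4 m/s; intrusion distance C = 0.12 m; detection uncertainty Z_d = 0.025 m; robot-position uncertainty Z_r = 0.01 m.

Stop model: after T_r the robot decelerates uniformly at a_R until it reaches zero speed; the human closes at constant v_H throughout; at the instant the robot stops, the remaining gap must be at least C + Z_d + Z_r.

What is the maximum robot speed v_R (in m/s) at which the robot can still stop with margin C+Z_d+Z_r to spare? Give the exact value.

v_R_max = 7/20 m/s = 0.3500 m/s

quadratic (1/2)·v² + (12/25)·v + (-917/4000) = 0
  disc = (12/25)² − 4·(1/2)·(-917/4000) = 6889/10000 ; √disc = 83/100
  v_R = (−(12/25) + 83/100) / (2·(1/2)) = 7/20 m/s
check:
T_s = v_R/a_R = (7/20)/1 = 0.3500 s
reaction-phase robot travel = 0.3500·0.0800 = 0.0280 m
robot covers 0.3500·0.3500 − ½·1.0000·0.3500² = 0.0612 m while stopping
human over T_r+T_s: 0.4000·(0.0800+0.3500) = 0.1720 m
C+Z_d+Z_r = 0.1200+0.0250+0.0100 = 0.1550 m
sum ≈ 0.0280+0.0612+0.1720+0.1550 ≈ 0.4163 m = S ✓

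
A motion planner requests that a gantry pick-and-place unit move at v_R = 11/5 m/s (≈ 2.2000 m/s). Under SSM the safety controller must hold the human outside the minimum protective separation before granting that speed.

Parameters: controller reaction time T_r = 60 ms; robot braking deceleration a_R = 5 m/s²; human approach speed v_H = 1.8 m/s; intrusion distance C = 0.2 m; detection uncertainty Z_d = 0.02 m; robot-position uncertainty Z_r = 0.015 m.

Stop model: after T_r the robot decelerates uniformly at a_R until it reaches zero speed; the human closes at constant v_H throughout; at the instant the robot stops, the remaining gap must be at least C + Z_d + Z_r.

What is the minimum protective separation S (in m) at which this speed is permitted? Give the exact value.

stop time T_s = (11/5)/5 = 0.4400 s
robot covers v_R·T_r = 2.2000·0.0600 = 0.1320 m before braking
robot covers 2.2000·0.4400 − ½·5.0000·0.4400² = 0.4840 m while stopping
person approaches 1.8000·(0.0600+0.4400) = 0.9000 m
residual clearance needed = 0.2000+0.0200+0.0150 = 0.2350 m
S_min ≈ 0.1320+0.4840+0.9000+0.2350  ⇒  S_min = 1751/1000 m

S_min = 1751/1000 m = 1.7510 m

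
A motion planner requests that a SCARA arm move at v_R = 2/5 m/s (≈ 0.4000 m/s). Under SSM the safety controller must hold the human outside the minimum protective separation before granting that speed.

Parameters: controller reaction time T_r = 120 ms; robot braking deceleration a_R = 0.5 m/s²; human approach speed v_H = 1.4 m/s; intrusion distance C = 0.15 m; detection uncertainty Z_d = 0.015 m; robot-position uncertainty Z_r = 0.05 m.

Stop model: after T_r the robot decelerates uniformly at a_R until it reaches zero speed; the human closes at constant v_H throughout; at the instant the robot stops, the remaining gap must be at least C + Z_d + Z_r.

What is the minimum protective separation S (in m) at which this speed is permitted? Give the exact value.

T_s = v_R/a_R = (2/5)/(1/2) = 0.8000 s
reaction-phase robot travel = 0.4000·0.1200 = 0.0480 m
robot covers 0.4000·0.8000 − ½·0.5000·0.8000² = 0.1600 m while stopping
person approaches 1.4000·(0.1200+0.8000) = 1.2880 m
C+Z_d+Z_r = 0.1500+0.0150+0.0500 = 0.2150 m
S_min ≈ 0.0480+0.1600+1.2880+0.2150  ⇒  S_min = 1711/1000 m

S_min = 1711/1000 m = 1.7110 m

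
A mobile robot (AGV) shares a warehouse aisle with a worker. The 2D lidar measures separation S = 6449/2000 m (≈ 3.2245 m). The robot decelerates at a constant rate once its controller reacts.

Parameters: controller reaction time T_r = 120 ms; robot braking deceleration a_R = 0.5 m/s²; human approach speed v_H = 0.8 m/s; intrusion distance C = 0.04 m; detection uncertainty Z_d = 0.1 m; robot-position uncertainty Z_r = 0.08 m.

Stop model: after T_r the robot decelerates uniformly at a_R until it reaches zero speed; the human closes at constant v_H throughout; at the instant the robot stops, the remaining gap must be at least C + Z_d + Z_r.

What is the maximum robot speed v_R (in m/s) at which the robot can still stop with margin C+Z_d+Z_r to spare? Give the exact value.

v_R_max = 21/20 m/s = 1.0500 m/s

quadratic (1)·v² + (43/25)·v + (-5817/2000) = 0
  disc = (43/25)² − 4·(1)·(-5817/2000) = 36481/2500 ; √disc = 191/50
  v_R = (−(43/25) + 191/50) / (2·(1)) = 21/20 m/s
check:
T_s = v_R/a_R = (21/20)/(1/2) = 2.1000 s
robot in T_r: 1.0500·0.1200 = 0.1260 m
robot covers 1.0500·2.1000 − ½·0.5000·2.1000² = 1.1025 m while stopping
human closes 0.8000·2.2200 = 1.7760 m
margins: 0.0400+0.1000+0.0800 = 0.2200 m
sum ≈ 0.1260+1.1025+1.7760+0.2200 ≈ 3.2245 m = S ✓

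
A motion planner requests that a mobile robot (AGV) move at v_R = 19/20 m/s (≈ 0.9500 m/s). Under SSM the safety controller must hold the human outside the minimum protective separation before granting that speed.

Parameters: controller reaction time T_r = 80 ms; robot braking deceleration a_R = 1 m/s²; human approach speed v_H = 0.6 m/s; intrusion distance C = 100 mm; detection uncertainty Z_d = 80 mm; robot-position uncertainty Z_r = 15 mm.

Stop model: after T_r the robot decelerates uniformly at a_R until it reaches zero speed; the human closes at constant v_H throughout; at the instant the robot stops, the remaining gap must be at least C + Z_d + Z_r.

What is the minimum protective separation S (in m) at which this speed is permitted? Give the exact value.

S_min = 5361/4000 m = 1.3402 m

braking lasts T_s = (19/20)/1 = 0.9500 s
robot in T_r: 0.9500·0.0800 = 0.0760 m
braking distance = 0.9500²/(2·1.0000) = 0.4512 m
human over T_r+T_s: 0.6000·(0.0800+0.9500) = 0.6180 m
residual clearance needed = 0.1000+0.0800+0.0150 = 0.1950 m
S_min ≈ 0.0760+0.4512+0.6180+0.1950  ⇒  S_min = 5361/4000 m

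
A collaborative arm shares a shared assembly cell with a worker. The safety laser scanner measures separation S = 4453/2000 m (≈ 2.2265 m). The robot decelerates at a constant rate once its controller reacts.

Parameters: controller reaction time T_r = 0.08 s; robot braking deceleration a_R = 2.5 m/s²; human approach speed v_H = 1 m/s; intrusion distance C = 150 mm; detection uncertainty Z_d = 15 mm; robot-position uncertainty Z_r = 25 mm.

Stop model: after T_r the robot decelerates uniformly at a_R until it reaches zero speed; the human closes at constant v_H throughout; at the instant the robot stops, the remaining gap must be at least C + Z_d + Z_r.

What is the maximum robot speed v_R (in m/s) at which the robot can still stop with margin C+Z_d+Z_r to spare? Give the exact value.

v_R_max = 43/20 m/s = 2.1500 m/s

collect terms ⇒ (1/5)·v_R² + (12/25)·v_R + (-3913/2000) = 0
  disc = (12/25)² − 4·(1/5)·(-3913/2000) = 4489/2500 ; √disc = 67/50
  v_R = (−(12/25) + 67/50) / (2·(1/5)) = 43/20 m/s
check:
T_s = v_R/a_R = (43/20)/(5/2) = 0.8600 s
robot covers v_R·T_r = 2.1500·0.0800 = 0.1720 m before braking
robot under decel: 2.1500²/(2·2.5000) = 0.9245 m
human over T_r+T_s: 1.0000·(0.0800+0.8600) = 0.9400 m
residual clearance needed = 0.1500+0.0150+0.0250 = 0.1900 m
sum ≈ 0.1720+0.9245+0.9400+0.1900 ≈ 2.2265 m = S ✓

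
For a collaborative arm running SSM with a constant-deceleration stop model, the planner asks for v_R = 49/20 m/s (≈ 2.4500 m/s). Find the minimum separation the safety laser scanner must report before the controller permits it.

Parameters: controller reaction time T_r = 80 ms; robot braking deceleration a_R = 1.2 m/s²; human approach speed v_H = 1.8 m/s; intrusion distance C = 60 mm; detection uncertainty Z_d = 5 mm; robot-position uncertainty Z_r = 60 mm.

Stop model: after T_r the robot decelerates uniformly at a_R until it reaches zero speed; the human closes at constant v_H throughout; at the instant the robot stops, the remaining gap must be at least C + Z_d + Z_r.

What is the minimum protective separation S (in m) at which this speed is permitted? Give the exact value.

S_min = 31877/4800 m = 6.6410 m

stop time T_s = (49/20)/(6/5) = 2.0417 s
robot in T_r: 2.4500·0.0800 = 0.1960 m
robot under decel: 2.4500²/(2·1.2000) = 2.5010 m
person approaches 1.8000·(0.0800+2.0417) = 3.8190 m
C+Z_d+Z_r = 0.0600+0.0050+0.0600 = 0.1250 m
S_min ≈ 0.1960+2.5010+3.8190+0.1250  ⇒  S_min = 31877/4800 m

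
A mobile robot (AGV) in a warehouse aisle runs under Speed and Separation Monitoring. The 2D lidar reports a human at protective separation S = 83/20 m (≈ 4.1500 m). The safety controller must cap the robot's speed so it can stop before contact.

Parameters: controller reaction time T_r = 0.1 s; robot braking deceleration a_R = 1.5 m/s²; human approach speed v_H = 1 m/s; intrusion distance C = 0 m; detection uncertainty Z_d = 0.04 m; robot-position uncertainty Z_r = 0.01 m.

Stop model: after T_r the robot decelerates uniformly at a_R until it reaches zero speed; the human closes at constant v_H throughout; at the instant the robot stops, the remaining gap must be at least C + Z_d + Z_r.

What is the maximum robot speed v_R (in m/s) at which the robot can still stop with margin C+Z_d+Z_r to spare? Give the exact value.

at the boundary: (1/3)·v² + (23/30)·v + (-4) = 0
  disc = (23/30)² − 4·(1/3)·(-4) = 5329/900 ; √disc = 73/30
  v_R = (−(23/30) + 73/30) / (2·(1/3)) = 5/2 m/s
check:
T_s = v_R/a_R = (5/2)/(3/2) = 1.6667 s
robot in T_r: 2.5000·0.1000 = 0.2500 m
robot under decel: 2.5000²/(2·1.5000) = 2.0833 m
person approaches 1.0000·(0.1000+1.6667) = 1.7667 m
residual clearance needed = 0.0000+0.0400+0.0100 = 0.0500 m
sum ≈ 0.2500+2.0833+1.7667+0.0500 ≈ 4.1500 m = S ✓

v_R_max = 5/2 m/s = 2.5000 m/s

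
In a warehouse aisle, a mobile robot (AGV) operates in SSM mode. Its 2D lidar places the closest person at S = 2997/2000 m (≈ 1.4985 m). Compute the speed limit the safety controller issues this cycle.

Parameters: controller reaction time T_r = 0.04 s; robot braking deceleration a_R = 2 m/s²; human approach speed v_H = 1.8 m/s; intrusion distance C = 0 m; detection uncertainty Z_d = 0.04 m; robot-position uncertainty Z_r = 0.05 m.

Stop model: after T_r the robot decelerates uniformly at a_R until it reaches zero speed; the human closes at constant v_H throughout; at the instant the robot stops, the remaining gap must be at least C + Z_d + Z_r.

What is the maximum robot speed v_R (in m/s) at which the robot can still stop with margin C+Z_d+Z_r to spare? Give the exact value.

quadratic (1/4)·v² + (47/50)·v + (-2673/2000) = 0
  disc = (47/50)² − 4·(1/4)·(-2673/2000) = 22201/10000 ; √disc = 149/100
  v_R = (−(47/50) + 149/100) / (2·(1/4)) = 11/10 m/s
check:
T_s = v_R/a_R = (11/10)/2 = 0.5500 s
reaction-phase robot travel = 1.1000·0.0400 = 0.0440 m
robot under decel: 1.1000²/(2·2.0000) = 0.3025 m
human over T_r+T_s: 1.8000·(0.0400+0.5500) = 1.0620 m
residual clearance needed = 0.0000+0.0400+0.0500 = 0.0900 m
sum ≈ 0.0440+0.3025+1.0620+0.0900 ≈ 1.4985 m = S ✓

v_R_max = 11/10 m/s = 1.1000 m/s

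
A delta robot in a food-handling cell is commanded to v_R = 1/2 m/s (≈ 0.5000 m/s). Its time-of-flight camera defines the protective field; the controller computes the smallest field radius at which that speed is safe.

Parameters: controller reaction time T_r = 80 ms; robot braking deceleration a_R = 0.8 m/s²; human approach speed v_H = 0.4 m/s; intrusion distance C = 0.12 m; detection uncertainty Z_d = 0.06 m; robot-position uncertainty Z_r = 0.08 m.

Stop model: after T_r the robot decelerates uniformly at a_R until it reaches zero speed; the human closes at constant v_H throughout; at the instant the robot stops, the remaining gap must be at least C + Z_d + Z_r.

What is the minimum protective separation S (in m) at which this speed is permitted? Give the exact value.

S_min = 2953/4000 m = 0.7382 m

stop time T_s = (1/2)/(4/5) = 0.6250 s
robot covers v_R·T_r = 0.5000·0.0800 = 0.0400 m before braking
braking distance = 0.5000²/(2·0.8000) = 0.1562 m
person approaches 0.4000·(0.0800+0.6250) = 0.2820 m
residual clearance needed = 0.1200+0.0600+0.0800 = 0.2600 m
S_min ≈ 0.0400+0.1562+0.2820+0.2600  ⇒  S_min = 2953/4000 m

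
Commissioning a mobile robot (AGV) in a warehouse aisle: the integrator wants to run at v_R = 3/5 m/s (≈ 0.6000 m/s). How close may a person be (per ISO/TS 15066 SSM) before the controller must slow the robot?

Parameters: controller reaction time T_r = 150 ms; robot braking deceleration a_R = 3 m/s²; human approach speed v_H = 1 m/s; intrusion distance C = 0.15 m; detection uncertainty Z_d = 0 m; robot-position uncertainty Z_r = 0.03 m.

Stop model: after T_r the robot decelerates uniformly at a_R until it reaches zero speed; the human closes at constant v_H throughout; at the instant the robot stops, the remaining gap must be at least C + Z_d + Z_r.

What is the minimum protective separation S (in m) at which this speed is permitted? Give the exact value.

braking lasts T_s = (3/5)/3 = 0.2000 s
reaction-phase robot travel = 0.6000·0.1500 = 0.0900 m
braking distance = 0.6000²/(2·3.0000) = 0.0600 m
human over T_r+T_s: 1.0000·(0.1500+0.2000) = 0.3500 m
margins: 0.1500+0.0000+0.0300 = 0.1800 m
S_min ≈ 0.0900+0.0600+0.3500+0.1800  ⇒  S_min = 17/25 m

S_min = 17/25 m = 0.6800 m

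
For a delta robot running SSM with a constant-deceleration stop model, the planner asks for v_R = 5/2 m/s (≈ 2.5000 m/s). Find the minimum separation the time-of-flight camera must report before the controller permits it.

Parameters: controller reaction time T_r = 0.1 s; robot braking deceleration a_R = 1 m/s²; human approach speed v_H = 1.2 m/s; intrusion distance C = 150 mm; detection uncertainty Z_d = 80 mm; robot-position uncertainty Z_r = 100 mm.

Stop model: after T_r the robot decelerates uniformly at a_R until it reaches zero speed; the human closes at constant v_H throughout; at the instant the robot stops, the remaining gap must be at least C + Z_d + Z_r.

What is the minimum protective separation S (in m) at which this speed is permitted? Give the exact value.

stop time T_s = (5/2)/1 = 2.5000 s
robot in T_r: 2.5000·0.1000 = 0.2500 m
robot under decel: 2.5000²/(2·1.0000) = 3.1250 m
human closes 1.2000·2.6000 = 3.1200 m
residual clearance needed = 0.1500+0.0800+0.1000 = 0.3300 m
S_min ≈ 0.2500+3.1250+3.1200+0.3300  ⇒  S_min = 273/40 m

S_min = 273/40 m = 6.8250 m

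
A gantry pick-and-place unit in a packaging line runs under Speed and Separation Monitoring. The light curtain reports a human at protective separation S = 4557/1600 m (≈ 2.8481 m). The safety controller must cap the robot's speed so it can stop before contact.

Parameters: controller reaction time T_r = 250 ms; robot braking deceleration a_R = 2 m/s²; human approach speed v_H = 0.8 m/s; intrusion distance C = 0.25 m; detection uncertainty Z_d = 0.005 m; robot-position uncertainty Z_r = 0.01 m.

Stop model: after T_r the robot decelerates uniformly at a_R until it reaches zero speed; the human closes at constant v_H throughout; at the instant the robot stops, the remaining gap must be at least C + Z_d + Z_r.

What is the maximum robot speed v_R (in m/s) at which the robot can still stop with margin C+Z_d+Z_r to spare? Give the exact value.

collect terms ⇒ (1/4)·v_R² + (13/20)·v_R + (-3813/1600) = 0
  disc = (13/20)² − 4·(1/4)·(-3813/1600) = 4489/1600 ; √disc = 67/40
  v_R = (−(13/20) + 67/40) / (2·(1/4)) = 41/20 m/s
check:
stop time T_s = (41/20)/2 = 1.0250 s
robot in T_r: 2.0500·0.2500 = 0.5125 m
robot under decel: 2.0500²/(2·2.0000) = 1.0506 m
human closes 0.8000·1.2750 = 1.0200 m
residual clearance needed = 0.2500+0.0050+0.0100 = 0.2650 m
sum ≈ 0.5125+1.0506+1.0200+0.2650 ≈ 2.8481 m = S ✓

v_R_max = 41/20 m/s = 2.0500 m/s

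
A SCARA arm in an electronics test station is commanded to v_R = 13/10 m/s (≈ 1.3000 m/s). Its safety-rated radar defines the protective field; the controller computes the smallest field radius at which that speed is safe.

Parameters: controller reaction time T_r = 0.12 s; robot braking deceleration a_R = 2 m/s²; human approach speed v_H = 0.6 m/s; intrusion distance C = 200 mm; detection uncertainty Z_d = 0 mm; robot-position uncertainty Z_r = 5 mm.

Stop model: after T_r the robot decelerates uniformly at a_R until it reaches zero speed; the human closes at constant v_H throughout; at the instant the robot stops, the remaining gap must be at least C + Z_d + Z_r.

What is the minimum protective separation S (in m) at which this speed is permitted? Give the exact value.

braking lasts T_s = (13/10)/2 = 0.6500 s
robot in T_r: 1.3000·0.1200 = 0.1560 m
braking distance = 1.3000²/(2·2.0000) = 0.4225 m
person approaches 0.6000·(0.1200+0.6500) = 0.4620 m
margins: 0.2000+0.0000+0.0050 = 0.2050 m
S_min ≈ 0.1560+0.4225+0.4620+0.2050  ⇒  S_min = 2491/2000 m

S_min = 2491/2000 m = 1.2455 m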